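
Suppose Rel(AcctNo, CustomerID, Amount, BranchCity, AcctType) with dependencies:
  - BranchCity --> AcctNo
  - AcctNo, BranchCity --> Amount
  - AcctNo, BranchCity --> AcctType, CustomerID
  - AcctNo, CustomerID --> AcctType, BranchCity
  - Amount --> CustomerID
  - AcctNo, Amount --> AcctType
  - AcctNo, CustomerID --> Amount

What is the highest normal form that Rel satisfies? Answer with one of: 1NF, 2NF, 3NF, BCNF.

Candidate keys: {AcctNo, Amount}, {AcctNo, CustomerID}, {BranchCity}. Prime attributes: {AcctNo, Amount, BranchCity, CustomerID}.
Amount --> CustomerID: {Amount}⁺ = {Amount, CustomerID}, which is not all of the attributes, so the left side is not a superkey — BCNF is violated.
But every attribute on its right side ({CustomerID}) is prime, and the same holds for every other non-superkey FD, so 3NF still holds.

3NF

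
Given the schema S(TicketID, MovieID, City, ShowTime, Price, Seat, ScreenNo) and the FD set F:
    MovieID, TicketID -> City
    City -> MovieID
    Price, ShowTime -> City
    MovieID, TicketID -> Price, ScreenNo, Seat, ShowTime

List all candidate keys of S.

{City, TicketID}, {MovieID, TicketID}, {Price, ShowTime, TicketID}

{TicketID} never appears on the right of any FD, so every key must include it.
{City, TicketID}⁺ = {City, MovieID, Price, ScreenNo, Seat, ShowTime, TicketID} — all of the relation — so {City, TicketID} is a candidate key.
{MovieID, TicketID}⁺ = {City, MovieID, Price, ScreenNo, Seat, ShowTime, TicketID} — all of the relation — so {MovieID, TicketID} is a candidate key.
{Price, ShowTime, TicketID}⁺ = {City, MovieID, Price, ScreenNo, Seat, ShowTime, TicketID} — all of the relation — so {Price, ShowTime, TicketID} is a candidate key.
These are minimal and exhaustive — every other superkey contains one of them.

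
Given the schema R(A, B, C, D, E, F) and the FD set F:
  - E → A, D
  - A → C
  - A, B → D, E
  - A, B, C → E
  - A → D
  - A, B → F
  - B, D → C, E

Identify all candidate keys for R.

No FD produces {B}, so it must be in every candidate key.
{A, B} is a candidate key since {A, B}⁺ = {A, B, C, D, E, F} covers every attribute.
{B, D} is a candidate key since {B, D}⁺ = {A, B, C, D, E, F} covers every attribute.
{B, E} is a candidate key since {B, E}⁺ = {A, B, C, D, E, F} covers every attribute.
No proper subset of any of these is a key, and no other minimal superkey exists.

{A, B}, {B, D}, {B, E}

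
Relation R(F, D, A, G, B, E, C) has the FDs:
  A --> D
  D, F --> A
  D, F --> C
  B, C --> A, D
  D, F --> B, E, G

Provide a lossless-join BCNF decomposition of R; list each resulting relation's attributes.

Candidate keys of the original relation: {A, F}, {B, C, F}, {D, F}.
Within {A, B, C, D, E, F, G}: {A}⁺ ∩ {A, B, C, D, E, F, G} = {A, D}, not the whole set, so A --> D violates BCNF; decompose into {A, D} and {A, B, C, E, F, G}.
{A, D} is in BCNF.
Within {A, B, C, E, F, G}: {B, C}⁺ ∩ {A, B, C, E, F, G} = {A, B, C}, not the whole set, so B, C --> A violates BCNF; decompose into {A, B, C} and {B, C, E, F, G}.
{A, B, C} is in BCNF.
{B, C, E, F, G} is in BCNF.

{A, B, C}; {A, D}; {B, C, E, F, G}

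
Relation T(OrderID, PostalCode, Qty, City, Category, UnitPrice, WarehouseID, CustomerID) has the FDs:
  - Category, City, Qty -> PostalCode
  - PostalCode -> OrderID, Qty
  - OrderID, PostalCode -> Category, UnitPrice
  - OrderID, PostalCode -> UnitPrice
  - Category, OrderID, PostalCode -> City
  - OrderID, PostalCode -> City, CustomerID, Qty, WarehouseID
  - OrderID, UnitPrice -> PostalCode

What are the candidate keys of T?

{Category, City, Qty}, {OrderID, UnitPrice}, {PostalCode}

{PostalCode}⁺ = {Category, City, CustomerID, OrderID, PostalCode, Qty, UnitPrice, WarehouseID} — all of the relation — so {PostalCode} is a candidate key.
{OrderID, UnitPrice}⁺ = {Category, City, CustomerID, OrderID, PostalCode, Qty, UnitPrice, WarehouseID} — all of the relation — so {OrderID, UnitPrice} is a candidate key.
{Category, City, Qty}⁺ = {Category, City, CustomerID, OrderID, PostalCode, Qty, UnitPrice, WarehouseID} — all of the relation — so {Category, City, Qty} is a candidate key.
Any other superkey properly contains one of these, so there are no further candidate keys.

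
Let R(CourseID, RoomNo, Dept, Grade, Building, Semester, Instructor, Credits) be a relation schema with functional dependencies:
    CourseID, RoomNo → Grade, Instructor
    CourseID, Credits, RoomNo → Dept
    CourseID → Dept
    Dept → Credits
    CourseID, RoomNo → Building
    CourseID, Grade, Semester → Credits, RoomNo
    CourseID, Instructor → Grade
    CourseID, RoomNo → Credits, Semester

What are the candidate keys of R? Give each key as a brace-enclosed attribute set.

{CourseID, Grade, Semester}, {CourseID, Instructor, Semester}, {CourseID, RoomNo}

{CourseID} never appears on the right of any FD, so every key must include it.
{CourseID, RoomNo}⁺ = {Building, CourseID, Credits, Dept, Grade, Instructor, RoomNo, Semester}, which is every attribute, so {CourseID, RoomNo} is a candidate key.
{CourseID, Grade, Semester}⁺ = {Building, CourseID, Credits, Dept, Grade, Instructor, RoomNo, Semester}, which is every attribute, so {CourseID, Grade, Semester} is a candidate key.
{CourseID, Instructor, Semester}⁺ = {Building, CourseID, Credits, Dept, Grade, Instructor, RoomNo, Semester}, which is every attribute, so {CourseID, Instructor, Semester} is a candidate key.
These are minimal and exhaustive — every other superkey contains one of them.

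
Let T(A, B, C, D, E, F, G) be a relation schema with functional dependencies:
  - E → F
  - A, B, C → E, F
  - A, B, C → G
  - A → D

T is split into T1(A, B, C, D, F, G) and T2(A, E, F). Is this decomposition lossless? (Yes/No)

The shared attributes are {A, F} and {A, F}⁺ = {A, D, F}.
Neither T1 nor T2 is contained in that closure, so the decomposition is lossy.

No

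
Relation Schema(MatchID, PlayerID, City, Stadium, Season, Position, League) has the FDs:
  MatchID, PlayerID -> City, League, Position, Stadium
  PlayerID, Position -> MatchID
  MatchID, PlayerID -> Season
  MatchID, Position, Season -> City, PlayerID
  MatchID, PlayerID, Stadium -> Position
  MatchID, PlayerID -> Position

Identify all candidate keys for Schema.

{MatchID, PlayerID}, {MatchID, Position, Season}, {PlayerID, Position}

{MatchID, PlayerID}⁺ = {City, League, MatchID, PlayerID, Position, Season, Stadium}, which is every attribute, so {MatchID, PlayerID} is a candidate key.
{PlayerID, Position}⁺ = {City, League, MatchID, PlayerID, Position, Season, Stadium}, which is every attribute, so {PlayerID, Position} is a candidate key.
{MatchID, Position, Season}⁺ = {City, League, MatchID, PlayerID, Position, Season, Stadium}, which is every attribute, so {MatchID, Position, Season} is a candidate key.
Any other superkey properly contains one of these, so there are no further candidate keys.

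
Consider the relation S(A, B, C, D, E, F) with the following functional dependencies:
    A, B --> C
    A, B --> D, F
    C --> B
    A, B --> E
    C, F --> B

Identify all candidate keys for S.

{A} never appears on the right of any FD, so every key must include it.
Closure of {A, B} is {A, B, C, D, E, F}, the whole schema; {A, B} is a candidate key.
Closure of {A, C} is {A, B, C, D, E, F}, the whole schema; {A, C} is a candidate key.
These are minimal and exhaustive — every other superkey contains one of them.

{A, B}, {A, C}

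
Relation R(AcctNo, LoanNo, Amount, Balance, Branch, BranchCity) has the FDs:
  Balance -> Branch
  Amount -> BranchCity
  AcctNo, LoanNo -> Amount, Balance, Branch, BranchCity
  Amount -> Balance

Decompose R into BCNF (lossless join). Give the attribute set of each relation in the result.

{AcctNo, Amount, LoanNo}; {Amount, Balance, BranchCity}; {Balance, Branch}

Candidate key of the original relation: {AcctNo, LoanNo}.
{AcctNo, Amount, Balance, Branch, BranchCity, LoanNo}: {Balance} determines {Balance, Branch} here but is not a superkey — split on Balance -> Branch, giving {Balance, Branch} and {AcctNo, Amount, Balance, BranchCity, LoanNo}.
{Balance, Branch} is in BCNF.
{AcctNo, Amount, Balance, BranchCity, LoanNo}: {Amount} determines {Amount, Balance, BranchCity} here but is not a superkey — split on Amount -> Balance, BranchCity, giving {Amount, Balance, BranchCity} and {AcctNo, Amount, LoanNo}.
{Amount, Balance, BranchCity} is in BCNF.
{AcctNo, Amount, LoanNo} is in BCNF.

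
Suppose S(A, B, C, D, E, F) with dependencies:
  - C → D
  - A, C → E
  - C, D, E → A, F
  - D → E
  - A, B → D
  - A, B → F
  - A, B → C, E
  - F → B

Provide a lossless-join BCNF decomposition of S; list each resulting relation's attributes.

{A, C, D, F}; {B, F}; {D, E}

Candidate keys of the original relation: {A, B}, {A, F}, {C}.
Within {A, B, C, D, E, F}: {D}⁺ ∩ {A, B, C, D, E, F} = {D, E}, not the whole set, so D → E violates BCNF; decompose into {D, E} and {A, B, C, D, F}.
{D, E}: every determinant is a superkey — BCNF.
Within {A, B, C, D, F}: {F}⁺ ∩ {A, B, C, D, F} = {B, F}, not the whole set, so F → B violates BCNF; decompose into {B, F} and {A, C, D, F}.
{B, F}: every determinant is a superkey — BCNF.
{A, C, D, F}: every determinant is a superkey — BCNF.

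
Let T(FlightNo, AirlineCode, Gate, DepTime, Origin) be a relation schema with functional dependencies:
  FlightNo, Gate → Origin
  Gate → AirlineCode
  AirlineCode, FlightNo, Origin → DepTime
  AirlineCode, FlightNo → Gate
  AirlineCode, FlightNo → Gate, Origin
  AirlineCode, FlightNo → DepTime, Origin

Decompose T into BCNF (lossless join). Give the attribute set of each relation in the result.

Candidate keys of the original relation: {AirlineCode, FlightNo}, {FlightNo, Gate}.
Within {AirlineCode, DepTime, FlightNo, Gate, Origin}: {Gate}⁺ ∩ {AirlineCode, DepTime, FlightNo, Gate, Origin} = {AirlineCode, Gate}, not the whole set, so Gate → AirlineCode violates BCNF; decompose into {AirlineCode, Gate} and {DepTime, FlightNo, Gate, Origin}.
{AirlineCode, Gate} is in BCNF.
{DepTime, FlightNo, Gate, Origin} is in BCNF.

{AirlineCode, Gate}; {DepTime, FlightNo, Gate, Origin}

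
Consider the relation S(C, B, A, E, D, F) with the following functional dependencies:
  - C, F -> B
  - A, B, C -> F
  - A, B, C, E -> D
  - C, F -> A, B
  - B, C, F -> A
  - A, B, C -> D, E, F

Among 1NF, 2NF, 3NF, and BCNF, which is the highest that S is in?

Candidate keys: {A, B, C}, {C, F}. Prime attributes: {A, B, C, F}.
Every FD has a superkey on the left, so the relation is in BCNF.

BCNF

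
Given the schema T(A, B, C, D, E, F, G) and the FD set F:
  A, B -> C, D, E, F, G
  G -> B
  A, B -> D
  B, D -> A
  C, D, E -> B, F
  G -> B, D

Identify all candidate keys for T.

Closure of {G} is {A, B, C, D, E, F, G}, the whole schema; {G} is a candidate key.
Closure of {A, B} is {A, B, C, D, E, F, G}, the whole schema; {A, B} is a candidate key.
Closure of {B, D} is {A, B, C, D, E, F, G}, the whole schema; {B, D} is a candidate key.
Closure of {C, D, E} is {A, B, C, D, E, F, G}, the whole schema; {C, D, E} is a candidate key.
These are minimal and exhaustive — every other superkey contains one of them.

{A, B}, {B, D}, {C, D, E}, {G}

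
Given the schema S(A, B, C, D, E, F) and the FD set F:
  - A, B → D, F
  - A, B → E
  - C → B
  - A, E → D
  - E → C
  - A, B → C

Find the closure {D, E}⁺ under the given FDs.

Start with {D, E}.
E → C applies; add {C} → now {C, D, E}.
C → B applies; add {B} → now {B, C, D, E}.
No further FD applies.

{B, C, D, E}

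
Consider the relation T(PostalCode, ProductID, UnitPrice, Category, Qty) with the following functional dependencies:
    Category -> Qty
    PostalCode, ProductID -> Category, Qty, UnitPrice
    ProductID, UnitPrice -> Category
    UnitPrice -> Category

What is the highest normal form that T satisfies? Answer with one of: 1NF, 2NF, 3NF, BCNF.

2NF

Candidate key: {PostalCode, ProductID}. Prime attributes: {PostalCode, ProductID}.
Category -> Qty: {Category}⁺ = {Category, Qty}, which is not all of the attributes, so the left side is not a superkey — BCNF is violated.
Category -> Qty has non-prime {Qty} on the right and a non-superkey on the left, so 3NF fails.
No non-prime attribute depends on a proper subset of any candidate key, so 2NF holds.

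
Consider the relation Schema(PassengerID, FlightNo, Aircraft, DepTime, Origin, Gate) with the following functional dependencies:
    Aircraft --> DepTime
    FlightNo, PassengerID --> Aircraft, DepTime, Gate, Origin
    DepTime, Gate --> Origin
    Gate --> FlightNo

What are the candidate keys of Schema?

{FlightNo, PassengerID}, {Gate, PassengerID}

{PassengerID} never appears on the right of any FD, so every key must include it.
{FlightNo, PassengerID}⁺ = {Aircraft, DepTime, FlightNo, Gate, Origin, PassengerID} — all of the relation — so {FlightNo, PassengerID} is a candidate key.
{Gate, PassengerID}⁺ = {Aircraft, DepTime, FlightNo, Gate, Origin, PassengerID} — all of the relation — so {Gate, PassengerID} is a candidate key.
Any other superkey properly contains one of these, so there are no further candidate keys.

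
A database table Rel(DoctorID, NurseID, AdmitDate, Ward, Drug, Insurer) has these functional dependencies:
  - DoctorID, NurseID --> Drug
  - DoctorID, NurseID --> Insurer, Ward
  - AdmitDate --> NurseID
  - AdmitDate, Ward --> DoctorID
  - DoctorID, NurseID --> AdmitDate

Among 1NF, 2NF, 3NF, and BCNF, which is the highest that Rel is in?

Candidate keys: {AdmitDate, DoctorID}, {AdmitDate, Ward}, {DoctorID, NurseID}. Prime attributes: {AdmitDate, DoctorID, NurseID, Ward}.
AdmitDate --> NurseID breaks BCNF: {AdmitDate}⁺ = {AdmitDate, NurseID}, so {AdmitDate} is not a superkey.
But every attribute on its right side ({NurseID}) is prime, and the same holds for every other non-superkey FD, so 3NF still holds.

3NF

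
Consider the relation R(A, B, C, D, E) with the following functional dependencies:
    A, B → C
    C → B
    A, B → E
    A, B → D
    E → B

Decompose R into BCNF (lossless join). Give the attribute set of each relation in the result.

Candidate keys of the original relation: {A, B}, {A, C}, {A, E}.
Within {A, B, C, D, E}: {C}⁺ ∩ {A, B, C, D, E} = {B, C}, not the whole set, so C → B violates BCNF; decompose into {B, C} and {A, C, D, E}.
{B, C} is in BCNF.
{A, C, D, E} is in BCNF.

{A, C, D, E}; {B, C}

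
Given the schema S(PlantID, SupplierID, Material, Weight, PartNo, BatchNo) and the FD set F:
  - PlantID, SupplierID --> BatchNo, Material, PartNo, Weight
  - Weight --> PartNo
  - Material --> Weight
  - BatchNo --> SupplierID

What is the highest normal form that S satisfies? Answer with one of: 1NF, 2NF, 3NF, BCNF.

Candidate keys: {BatchNo, PlantID}, {PlantID, SupplierID}. Prime attributes: {BatchNo, PlantID, SupplierID}.
For Weight --> PartNo we have {Weight}⁺ = {PartNo, Weight}; {Weight} is not a superkey, so BCNF fails.
Weight --> PartNo has non-prime {PartNo} on the right and a non-superkey on the left, so 3NF fails.
No proper subset of a key has a non-prime attribute in its closure, so there is no partial dependency; 2NF holds.

2NF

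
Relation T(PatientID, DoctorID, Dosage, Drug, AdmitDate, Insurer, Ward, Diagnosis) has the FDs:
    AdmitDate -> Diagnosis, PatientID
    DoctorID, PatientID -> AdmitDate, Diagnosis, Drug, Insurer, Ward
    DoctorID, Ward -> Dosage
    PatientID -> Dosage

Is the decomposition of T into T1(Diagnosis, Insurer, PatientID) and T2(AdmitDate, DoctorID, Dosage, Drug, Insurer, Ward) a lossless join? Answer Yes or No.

The shared attributes are {Insurer} and {Insurer}⁺ = {Insurer}.
T1 ⊄ {Insurer} and T2 ⊄ {Insurer}, so the split is lossy.

No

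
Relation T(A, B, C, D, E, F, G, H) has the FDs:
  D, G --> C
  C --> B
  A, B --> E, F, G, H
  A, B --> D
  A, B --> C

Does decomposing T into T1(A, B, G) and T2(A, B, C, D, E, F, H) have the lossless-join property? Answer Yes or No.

The shared attributes are {A, B} and {A, B}⁺ = {A, B, C, D, E, F, G, H}.
This includes all of T1, so the common attributes are a superkey of T1 — the join is lossless.

Yes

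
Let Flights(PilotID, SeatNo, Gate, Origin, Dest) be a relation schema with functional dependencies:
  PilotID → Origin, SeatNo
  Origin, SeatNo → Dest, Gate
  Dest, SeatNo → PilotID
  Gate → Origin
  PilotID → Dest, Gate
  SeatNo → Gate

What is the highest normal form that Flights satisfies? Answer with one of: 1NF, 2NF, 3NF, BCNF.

Candidate keys: {PilotID}, {SeatNo}. Prime attributes: {PilotID, SeatNo}.
Gate → Origin: {Gate}⁺ = {Gate, Origin}, which is not all of the attributes, so the left side is not a superkey — BCNF is violated.
Gate → Origin has non-prime {Origin} on the right and a non-superkey on the left, so 3NF fails.
With only single-attribute keys there can be no partial dependency, so 2NF holds.

2NF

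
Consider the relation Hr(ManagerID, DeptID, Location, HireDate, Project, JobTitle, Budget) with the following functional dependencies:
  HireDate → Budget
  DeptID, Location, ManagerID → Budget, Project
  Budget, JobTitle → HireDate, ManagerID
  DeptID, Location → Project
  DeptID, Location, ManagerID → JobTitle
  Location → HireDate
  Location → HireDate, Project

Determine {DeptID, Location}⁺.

{Budget, DeptID, HireDate, Location, Project}

Start with {DeptID, Location}.
DeptID, Location → Project applies; add {Project} → now {DeptID, Location, Project}.
Location → HireDate applies; add {HireDate} → now {DeptID, HireDate, Location, Project}.
HireDate → Budget applies; add {Budget} → now {Budget, DeptID, HireDate, Location, Project}.
No further FD applies.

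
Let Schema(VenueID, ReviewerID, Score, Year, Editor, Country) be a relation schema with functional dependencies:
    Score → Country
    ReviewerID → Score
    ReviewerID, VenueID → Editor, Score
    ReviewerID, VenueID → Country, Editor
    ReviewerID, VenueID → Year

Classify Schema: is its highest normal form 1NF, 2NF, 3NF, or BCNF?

Candidate key: {ReviewerID, VenueID}. Prime attributes: {ReviewerID, VenueID}.
Score → Country breaks BCNF: {Score}⁺ = {Country, Score}, so {Score} is not a superkey.
Score → Country has non-prime {Country} on the right and a non-superkey on the left, so 3NF fails.
{ReviewerID} is a proper subset of the key {ReviewerID, VenueID}, and {ReviewerID}⁺ contains the non-prime attributes {Country, Score} — a partial dependency, so 2NF is violated.

1NF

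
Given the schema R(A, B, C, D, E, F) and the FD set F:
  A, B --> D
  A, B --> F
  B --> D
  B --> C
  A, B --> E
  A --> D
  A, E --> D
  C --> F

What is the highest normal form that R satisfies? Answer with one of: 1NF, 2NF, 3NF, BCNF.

1NF

Candidate key: {A, B}. Prime attributes: {A, B}.
B --> D: {B}⁺ = {B, C, D, F}, which is not all of the attributes, so the left side is not a superkey — BCNF is violated.
B --> D determines the non-prime attribute {D} from a non-superkey — 3NF is violated.
Since {A} ⊂ {A, B} and {A}⁺ ⊇ {D} with {D} non-prime, there is a partial dependency; 2NF fails.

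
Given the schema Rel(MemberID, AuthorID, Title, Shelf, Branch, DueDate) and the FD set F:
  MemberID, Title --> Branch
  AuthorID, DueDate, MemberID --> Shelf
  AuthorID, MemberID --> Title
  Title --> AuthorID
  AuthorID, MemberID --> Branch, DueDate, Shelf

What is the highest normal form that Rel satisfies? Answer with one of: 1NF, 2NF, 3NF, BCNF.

Candidate keys: {AuthorID, MemberID}, {MemberID, Title}. Prime attributes: {AuthorID, MemberID, Title}.
Title --> AuthorID: {Title}⁺ = {AuthorID, Title}, which is not all of the attributes, so the left side is not a superkey — BCNF is violated.
But every attribute on its right side ({AuthorID}) is prime, and the same holds for every other non-superkey FD, so 3NF still holds.

3NF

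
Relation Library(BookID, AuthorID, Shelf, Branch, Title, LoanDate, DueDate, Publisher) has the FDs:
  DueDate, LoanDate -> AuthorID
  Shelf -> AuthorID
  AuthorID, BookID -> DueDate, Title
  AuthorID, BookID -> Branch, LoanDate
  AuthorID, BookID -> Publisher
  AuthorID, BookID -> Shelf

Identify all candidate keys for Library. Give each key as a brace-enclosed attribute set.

{AuthorID, BookID}, {BookID, DueDate, LoanDate}, {BookID, Shelf}

Attributes never on any right-hand side: {BookID} — every candidate key must contain it.
{AuthorID, BookID}⁺ = {AuthorID, BookID, Branch, DueDate, LoanDate, Publisher, Shelf, Title} — all of the relation — so {AuthorID, BookID} is a candidate key.
{BookID, Shelf}⁺ = {AuthorID, BookID, Branch, DueDate, LoanDate, Publisher, Shelf, Title} — all of the relation — so {BookID, Shelf} is a candidate key.
{BookID, DueDate, LoanDate}⁺ = {AuthorID, BookID, Branch, DueDate, LoanDate, Publisher, Shelf, Title} — all of the relation — so {BookID, DueDate, LoanDate} is a candidate key.
These are minimal and exhaustive — every other superkey contains one of them.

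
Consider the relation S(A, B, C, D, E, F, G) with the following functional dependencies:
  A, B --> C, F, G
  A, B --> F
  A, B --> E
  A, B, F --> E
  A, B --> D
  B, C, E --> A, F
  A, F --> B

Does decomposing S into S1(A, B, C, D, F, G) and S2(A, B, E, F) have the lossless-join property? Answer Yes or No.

S1 ∩ S2 = {A, B, F}; its closure under F is {A, B, C, D, E, F, G}.
Since S1 ⊆ {A, B, C, D, E, F, G}, the intersection is a superkey of S1; the decomposition is lossless.

Yes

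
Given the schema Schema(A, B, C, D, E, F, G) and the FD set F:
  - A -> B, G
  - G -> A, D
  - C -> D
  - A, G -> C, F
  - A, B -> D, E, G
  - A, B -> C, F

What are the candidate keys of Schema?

{A}⁺ = {A, B, C, D, E, F, G}, which is every attribute, so {A} is a candidate key.
{G}⁺ = {A, B, C, D, E, F, G}, which is every attribute, so {G} is a candidate key.
These are minimal and exhaustive — every other superkey contains one of them.

{A}, {G}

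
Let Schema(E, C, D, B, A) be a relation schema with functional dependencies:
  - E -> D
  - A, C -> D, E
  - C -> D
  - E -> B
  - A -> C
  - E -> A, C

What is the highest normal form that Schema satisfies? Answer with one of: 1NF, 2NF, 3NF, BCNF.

Candidate keys: {A}, {E}. Prime attributes: {A, E}.
C -> D: {C}⁺ = {C, D}, which is not all of the attributes, so the left side is not a superkey — BCNF is violated.
C -> D determines the non-prime attribute {D} from a non-superkey — 3NF is violated.
Every candidate key is a single attribute, so no partial dependency is possible; 2NF holds.

2NF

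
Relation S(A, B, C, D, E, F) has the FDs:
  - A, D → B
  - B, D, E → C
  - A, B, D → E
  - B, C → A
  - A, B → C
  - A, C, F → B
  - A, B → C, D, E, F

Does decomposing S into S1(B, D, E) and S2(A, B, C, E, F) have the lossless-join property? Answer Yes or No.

No

S1 ∩ S2 = {B, E}; its closure under F is {B, E}.
S1 ⊄ {B, E} and S2 ⊄ {B, E}, so the split is lossy.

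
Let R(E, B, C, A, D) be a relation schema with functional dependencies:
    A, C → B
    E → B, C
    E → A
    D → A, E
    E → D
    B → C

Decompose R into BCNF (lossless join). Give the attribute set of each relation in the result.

Candidate keys of the original relation: {D}, {E}.
In {A, B, C, D, E}, {A, C} is not a superkey ({A, C}⁺ restricted to this set is {A, B, C}), so split on A, C → B into {A, B, C} and {A, C, D, E}.
In {A, B, C}, {B} is not a superkey ({B}⁺ restricted to this set is {B, C}), so split on B → C into {B, C} and {A, B}.
{B, C} has no BCNF violation.
{A, B} has no BCNF violation.
{A, C, D, E} has no BCNF violation.

{A, B}; {A, C, D, E}; {B, C}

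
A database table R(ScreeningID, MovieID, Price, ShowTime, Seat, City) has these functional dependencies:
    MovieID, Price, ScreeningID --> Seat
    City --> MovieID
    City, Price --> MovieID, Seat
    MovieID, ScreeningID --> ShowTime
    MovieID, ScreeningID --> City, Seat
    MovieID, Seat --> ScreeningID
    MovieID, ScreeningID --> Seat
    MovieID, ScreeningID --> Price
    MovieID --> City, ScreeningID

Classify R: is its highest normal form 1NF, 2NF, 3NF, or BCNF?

Candidate keys: {City}, {MovieID}. Prime attributes: {City, MovieID}.
Each dependency's left side is a superkey — BCNF holds.

BCNF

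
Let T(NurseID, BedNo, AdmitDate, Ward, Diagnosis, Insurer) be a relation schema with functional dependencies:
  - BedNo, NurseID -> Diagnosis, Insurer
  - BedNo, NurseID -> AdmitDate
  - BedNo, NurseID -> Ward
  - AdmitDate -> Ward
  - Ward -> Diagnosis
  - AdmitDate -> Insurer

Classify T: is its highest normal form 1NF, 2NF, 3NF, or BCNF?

2NF

Candidate key: {BedNo, NurseID}. Prime attributes: {BedNo, NurseID}.
AdmitDate -> Ward breaks BCNF: {AdmitDate}⁺ = {AdmitDate, Diagnosis, Insurer, Ward}, so {AdmitDate} is not a superkey.
AdmitDate -> Ward has non-prime {Ward} on the right and a non-superkey on the left, so 3NF fails.
No non-prime attribute depends on a proper subset of any candidate key, so 2NF holds.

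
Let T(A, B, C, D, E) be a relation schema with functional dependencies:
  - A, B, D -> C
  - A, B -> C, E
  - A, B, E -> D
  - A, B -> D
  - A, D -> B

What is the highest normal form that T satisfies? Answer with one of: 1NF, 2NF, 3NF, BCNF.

BCNF

Candidate keys: {A, B}, {A, D}. Prime attributes: {A, B, D}.
The left-hand side of every FD is a superkey, so BCNF is satisfied.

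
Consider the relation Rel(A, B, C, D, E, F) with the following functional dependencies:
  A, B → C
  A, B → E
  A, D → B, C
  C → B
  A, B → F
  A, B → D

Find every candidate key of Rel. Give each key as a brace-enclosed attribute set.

{A, B}, {A, C}, {A, D}

No FD produces {A}, so it must be in every candidate key.
{A, B}⁺ = {A, B, C, D, E, F}, which is every attribute, so {A, B} is a candidate key.
{A, C}⁺ = {A, B, C, D, E, F}, which is every attribute, so {A, C} is a candidate key.
{A, D}⁺ = {A, B, C, D, E, F}, which is every attribute, so {A, D} is a candidate key.
Any other superkey properly contains one of these, so there are no further candidate keys.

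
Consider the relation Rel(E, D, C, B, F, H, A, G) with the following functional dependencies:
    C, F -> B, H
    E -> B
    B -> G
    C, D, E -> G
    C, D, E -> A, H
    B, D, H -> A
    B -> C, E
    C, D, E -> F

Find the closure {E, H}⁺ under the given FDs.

{B, C, E, G, H}

Start with {E, H}.
E -> B applies; add {B} → now {B, E, H}.
B -> G applies; add {G} → now {B, E, G, H}.
B -> C, E applies; add {C} → now {B, C, E, G, H}.
No further FD applies.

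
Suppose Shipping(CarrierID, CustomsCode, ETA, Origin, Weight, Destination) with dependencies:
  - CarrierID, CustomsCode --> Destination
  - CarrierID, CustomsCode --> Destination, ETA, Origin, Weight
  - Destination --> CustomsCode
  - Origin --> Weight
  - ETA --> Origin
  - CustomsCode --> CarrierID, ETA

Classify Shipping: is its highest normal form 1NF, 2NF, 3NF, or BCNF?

Candidate keys: {CustomsCode}, {Destination}. Prime attributes: {CustomsCode, Destination}.
Origin --> Weight breaks BCNF: {Origin}⁺ = {Origin, Weight}, so {Origin} is not a superkey.
Origin --> Weight has non-prime {Weight} on the right and a non-superkey on the left, so 3NF fails.
All keys have size 1, which rules out partial dependencies — 2NF is satisfied.

2NF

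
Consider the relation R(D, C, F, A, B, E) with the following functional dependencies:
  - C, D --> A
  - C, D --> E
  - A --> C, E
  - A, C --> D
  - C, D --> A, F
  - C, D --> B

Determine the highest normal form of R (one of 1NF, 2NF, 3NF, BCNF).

Candidate keys: {A}, {C, D}. Prime attributes: {A, C, D}.
Each dependency's left side is a superkey — BCNF holds.

BCNF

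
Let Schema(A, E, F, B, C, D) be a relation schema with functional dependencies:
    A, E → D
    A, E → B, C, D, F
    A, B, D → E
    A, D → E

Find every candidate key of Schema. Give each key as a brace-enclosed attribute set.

{A, D}, {A, E}

Attributes never on any right-hand side: {A} — every candidate key must contain it.
{A, D}⁺ = {A, B, C, D, E, F}, which is every attribute, so {A, D} is a candidate key.
{A, E}⁺ = {A, B, C, D, E, F}, which is every attribute, so {A, E} is a candidate key.
No proper subset of any of these is a key, and no other minimal superkey exists.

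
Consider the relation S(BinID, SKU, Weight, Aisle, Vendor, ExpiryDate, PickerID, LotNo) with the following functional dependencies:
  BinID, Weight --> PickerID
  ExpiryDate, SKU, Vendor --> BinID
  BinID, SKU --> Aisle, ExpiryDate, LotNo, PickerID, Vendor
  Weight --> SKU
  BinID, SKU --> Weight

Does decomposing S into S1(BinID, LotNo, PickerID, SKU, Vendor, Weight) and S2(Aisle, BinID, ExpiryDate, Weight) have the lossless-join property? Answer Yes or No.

Yes

The shared attributes are {BinID, Weight} and {BinID, Weight}⁺ = {Aisle, BinID, ExpiryDate, LotNo, PickerID, SKU, Vendor, Weight}.
Since S1 ⊆ {Aisle, BinID, ExpiryDate, LotNo, PickerID, SKU, Vendor, Weight}, the intersection is a superkey of S1; the decomposition is lossless.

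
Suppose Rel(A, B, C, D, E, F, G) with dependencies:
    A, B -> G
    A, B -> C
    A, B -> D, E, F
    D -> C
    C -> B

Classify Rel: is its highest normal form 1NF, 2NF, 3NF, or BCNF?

3NF

Candidate keys: {A, B}, {A, C}, {A, D}. Prime attributes: {A, B, C, D}.
D -> C breaks BCNF: {D}⁺ = {B, C, D}, so {D} is not a superkey.
Since {C} ⊆ prime attributes and every other non-superkey FD also has a prime right side, the schema is in 3NF.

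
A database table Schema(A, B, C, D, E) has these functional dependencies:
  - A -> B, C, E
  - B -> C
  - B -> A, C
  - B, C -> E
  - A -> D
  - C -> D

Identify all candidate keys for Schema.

{A}⁺ = {A, B, C, D, E}, which is every attribute, so {A} is a candidate key.
{B}⁺ = {A, B, C, D, E}, which is every attribute, so {B} is a candidate key.
Any other superkey properly contains one of these, so there are no further candidate keys.

{A}, {B}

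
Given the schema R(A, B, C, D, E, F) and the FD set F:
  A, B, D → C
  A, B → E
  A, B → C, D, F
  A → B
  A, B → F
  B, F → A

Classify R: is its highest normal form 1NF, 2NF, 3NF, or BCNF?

Candidate keys: {A}, {B, F}. Prime attributes: {A, B, F}.
Each dependency's left side is a superkey — BCNF holds.

BCNF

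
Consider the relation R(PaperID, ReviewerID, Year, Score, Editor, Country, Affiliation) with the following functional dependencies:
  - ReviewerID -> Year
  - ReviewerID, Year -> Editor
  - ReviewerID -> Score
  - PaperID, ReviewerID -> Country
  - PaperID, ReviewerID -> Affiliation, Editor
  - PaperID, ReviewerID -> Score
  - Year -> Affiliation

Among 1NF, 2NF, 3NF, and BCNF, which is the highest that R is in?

Candidate key: {PaperID, ReviewerID}. Prime attributes: {PaperID, ReviewerID}.
For ReviewerID -> Year we have {ReviewerID}⁺ = {Affiliation, Editor, ReviewerID, Score, Year}; {ReviewerID} is not a superkey, so BCNF fails.
ReviewerID -> Year determines the non-prime attribute {Year} from a non-superkey — 3NF is violated.
{ReviewerID} is a proper subset of the key {PaperID, ReviewerID}, and {ReviewerID}⁺ contains the non-prime attributes {Affiliation, Editor, Score, Year} — a partial dependency, so 2NF is violated.

1NF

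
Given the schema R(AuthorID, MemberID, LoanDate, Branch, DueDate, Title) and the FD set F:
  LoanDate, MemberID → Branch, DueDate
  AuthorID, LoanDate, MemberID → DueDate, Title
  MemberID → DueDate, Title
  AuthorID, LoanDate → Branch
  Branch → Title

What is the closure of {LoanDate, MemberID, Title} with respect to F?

Start with {LoanDate, MemberID, Title}.
LoanDate, MemberID → Branch, DueDate applies; add {Branch, DueDate} → now {Branch, DueDate, LoanDate, MemberID, Title}.
No further FD applies.

{Branch, DueDate, LoanDate, MemberID, Title}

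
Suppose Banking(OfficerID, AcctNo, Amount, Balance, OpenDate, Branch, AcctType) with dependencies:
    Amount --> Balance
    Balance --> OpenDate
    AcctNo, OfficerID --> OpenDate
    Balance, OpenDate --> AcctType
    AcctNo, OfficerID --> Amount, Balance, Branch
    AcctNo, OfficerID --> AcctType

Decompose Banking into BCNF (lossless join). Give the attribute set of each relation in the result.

{AcctNo, Amount, Branch, OfficerID}; {AcctType, Balance, OpenDate}; {Amount, Balance}

Candidate key of the original relation: {AcctNo, OfficerID}.
In {AcctNo, AcctType, Amount, Balance, Branch, OfficerID, OpenDate}, {Amount} is not a superkey ({Amount}⁺ restricted to this set is {AcctType, Amount, Balance, OpenDate}), so split on Amount --> AcctType, Balance, OpenDate into {AcctType, Amount, Balance, OpenDate} and {AcctNo, Amount, Branch, OfficerID}.
In {AcctType, Amount, Balance, OpenDate}, {Balance} is not a superkey ({Balance}⁺ restricted to this set is {AcctType, Balance, OpenDate}), so split on Balance --> AcctType, OpenDate into {AcctType, Balance, OpenDate} and {Amount, Balance}.
{AcctType, Balance, OpenDate}: every determinant is a superkey — BCNF.
{Amount, Balance}: every determinant is a superkey — BCNF.
{AcctNo, Amount, Branch, OfficerID}: every determinant is a superkey — BCNF.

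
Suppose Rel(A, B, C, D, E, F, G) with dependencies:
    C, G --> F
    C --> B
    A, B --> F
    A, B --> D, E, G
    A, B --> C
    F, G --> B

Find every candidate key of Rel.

No FD produces {A}, so it must be in every candidate key.
{A, B} is a candidate key since {A, B}⁺ = {A, B, C, D, E, F, G} covers every attribute.
{A, C} is a candidate key since {A, C}⁺ = {A, B, C, D, E, F, G} covers every attribute.
{A, F, G} is a candidate key since {A, F, G}⁺ = {A, B, C, D, E, F, G} covers every attribute.
Any other superkey properly contains one of these, so there are no further candidate keys.

{A, B}, {A, C}, {A, F, G}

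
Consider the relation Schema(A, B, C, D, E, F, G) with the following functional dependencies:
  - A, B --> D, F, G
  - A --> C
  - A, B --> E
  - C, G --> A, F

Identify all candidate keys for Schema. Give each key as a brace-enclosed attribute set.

{A, B}, {B, C, G}

No FD produces {B}, so it must be in every candidate key.
{A, B} is a candidate key since {A, B}⁺ = {A, B, C, D, E, F, G} covers every attribute.
{B, C, G} is a candidate key since {B, C, G}⁺ = {A, B, C, D, E, F, G} covers every attribute.
Any other superkey properly contains one of these, so there are no further candidate keys.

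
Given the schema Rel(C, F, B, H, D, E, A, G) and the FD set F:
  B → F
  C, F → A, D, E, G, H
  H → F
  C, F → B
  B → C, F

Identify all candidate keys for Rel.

{B}, {C, F}, {C, H}

{B} is a candidate key since {B}⁺ = {A, B, C, D, E, F, G, H} covers every attribute.
{C, F} is a candidate key since {C, F}⁺ = {A, B, C, D, E, F, G, H} covers every attribute.
{C, H} is a candidate key since {C, H}⁺ = {A, B, C, D, E, F, G, H} covers every attribute.
Any other superkey properly contains one of these, so there are no further candidate keys.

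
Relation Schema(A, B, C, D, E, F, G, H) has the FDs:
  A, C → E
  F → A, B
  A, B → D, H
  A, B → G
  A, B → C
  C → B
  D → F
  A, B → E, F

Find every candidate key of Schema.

Closure of {D} is {A, B, C, D, E, F, G, H}, the whole schema; {D} is a candidate key.
Closure of {F} is {A, B, C, D, E, F, G, H}, the whole schema; {F} is a candidate key.
Closure of {A, B} is {A, B, C, D, E, F, G, H}, the whole schema; {A, B} is a candidate key.
Closure of {A, C} is {A, B, C, D, E, F, G, H}, the whole schema; {A, C} is a candidate key.
No proper subset of any of these is a key, and no other minimal superkey exists.

{A, B}, {A, C}, {D}, {F}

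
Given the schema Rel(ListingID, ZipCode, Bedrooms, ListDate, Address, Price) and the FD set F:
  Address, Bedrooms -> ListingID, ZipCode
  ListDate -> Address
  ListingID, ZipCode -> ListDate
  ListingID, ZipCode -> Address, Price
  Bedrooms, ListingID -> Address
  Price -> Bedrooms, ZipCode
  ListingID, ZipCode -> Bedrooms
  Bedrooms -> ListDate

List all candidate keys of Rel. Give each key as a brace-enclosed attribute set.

Closure of {Bedrooms} is {Address, Bedrooms, ListDate, ListingID, Price, ZipCode}, the whole schema; {Bedrooms} is a candidate key.
Closure of {Price} is {Address, Bedrooms, ListDate, ListingID, Price, ZipCode}, the whole schema; {Price} is a candidate key.
Closure of {ListingID, ZipCode} is {Address, Bedrooms, ListDate, ListingID, Price, ZipCode}, the whole schema; {ListingID, ZipCode} is a candidate key.
No proper subset of any of these is a key, and no other minimal superkey exists.

{Bedrooms}, {ListingID, ZipCode}, {Price}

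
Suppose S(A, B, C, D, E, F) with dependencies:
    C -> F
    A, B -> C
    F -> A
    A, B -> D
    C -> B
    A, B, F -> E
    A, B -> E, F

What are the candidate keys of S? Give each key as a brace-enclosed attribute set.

Closure of {C} is {A, B, C, D, E, F}, the whole schema; {C} is a candidate key.
Closure of {A, B} is {A, B, C, D, E, F}, the whole schema; {A, B} is a candidate key.
Closure of {B, F} is {A, B, C, D, E, F}, the whole schema; {B, F} is a candidate key.
No proper subset of any of these is a key, and no other minimal superkey exists.

{A, B}, {B, F}, {C}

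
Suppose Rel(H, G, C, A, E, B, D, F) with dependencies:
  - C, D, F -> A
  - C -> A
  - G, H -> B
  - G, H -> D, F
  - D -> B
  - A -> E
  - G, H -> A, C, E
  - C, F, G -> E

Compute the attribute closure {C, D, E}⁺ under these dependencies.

{A, B, C, D, E}

Start with {C, D, E}.
C -> A applies; add {A} → now {A, C, D, E}.
D -> B applies; add {B} → now {A, B, C, D, E}.
No further FD applies.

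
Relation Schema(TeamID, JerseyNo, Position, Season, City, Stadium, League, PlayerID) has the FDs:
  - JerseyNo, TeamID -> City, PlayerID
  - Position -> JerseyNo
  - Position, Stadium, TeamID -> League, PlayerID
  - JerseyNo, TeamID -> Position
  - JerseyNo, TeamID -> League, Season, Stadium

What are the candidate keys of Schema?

{JerseyNo, TeamID}, {Position, TeamID}

Attributes never on any right-hand side: {TeamID} — every candidate key must contain it.
{JerseyNo, TeamID}⁺ = {City, JerseyNo, League, PlayerID, Position, Season, Stadium, TeamID} — all of the relation — so {JerseyNo, TeamID} is a candidate key.
{Position, TeamID}⁺ = {City, JerseyNo, League, PlayerID, Position, Season, Stadium, TeamID} — all of the relation — so {Position, TeamID} is a candidate key.
These are minimal and exhaustive — every other superkey contains one of them.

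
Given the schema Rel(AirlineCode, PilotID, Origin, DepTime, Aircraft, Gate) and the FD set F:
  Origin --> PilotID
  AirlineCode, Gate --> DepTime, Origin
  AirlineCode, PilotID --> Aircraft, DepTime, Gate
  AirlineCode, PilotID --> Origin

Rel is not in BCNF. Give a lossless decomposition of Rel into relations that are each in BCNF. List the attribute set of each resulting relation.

Candidate keys of the original relation: {AirlineCode, Gate}, {AirlineCode, Origin}, {AirlineCode, PilotID}.
Within {Aircraft, AirlineCode, DepTime, Gate, Origin, PilotID}: {Origin}⁺ ∩ {Aircraft, AirlineCode, DepTime, Gate, Origin, PilotID} = {Origin, PilotID}, not the whole set, so Origin --> PilotID violates BCNF; decompose into {Origin, PilotID} and {Aircraft, AirlineCode, DepTime, Gate, Origin}.
{Origin, PilotID}: every determinant is a superkey — BCNF.
{Aircraft, AirlineCode, DepTime, Gate, Origin}: every determinant is a superkey — BCNF.

{Aircraft, AirlineCode, DepTime, Gate, Origin}; {Origin, PilotID}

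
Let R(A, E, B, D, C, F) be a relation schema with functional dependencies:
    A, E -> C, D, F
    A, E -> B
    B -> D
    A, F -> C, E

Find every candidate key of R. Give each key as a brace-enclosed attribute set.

{A} never appears on the right of any FD, so every key must include it.
{A, E}⁺ = {A, B, C, D, E, F}, which is every attribute, so {A, E} is a candidate key.
{A, F}⁺ = {A, B, C, D, E, F}, which is every attribute, so {A, F} is a candidate key.
Any other superkey properly contains one of these, so there are no further candidate keys.

{A, E}, {A, F}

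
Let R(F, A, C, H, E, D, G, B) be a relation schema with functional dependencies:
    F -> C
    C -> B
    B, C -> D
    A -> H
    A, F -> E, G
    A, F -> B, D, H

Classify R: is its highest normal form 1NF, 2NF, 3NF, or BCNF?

Candidate key: {A, F}. Prime attributes: {A, F}.
F -> C: {F}⁺ = {B, C, D, F}, which is not all of the attributes, so the left side is not a superkey — BCNF is violated.
Because {C} is non-prime and the left side of F -> C is not a superkey, the relation is not in 3NF.
The proper key subset {A} of {A, F} determines non-prime {H}, so the relation is not even in 2NF.

1NF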